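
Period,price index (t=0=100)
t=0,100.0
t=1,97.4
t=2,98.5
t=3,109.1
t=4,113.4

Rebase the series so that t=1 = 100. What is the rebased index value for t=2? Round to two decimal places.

Rebased(t=2) = 98.5 / 97.4 × 100 = 101.1294

101.13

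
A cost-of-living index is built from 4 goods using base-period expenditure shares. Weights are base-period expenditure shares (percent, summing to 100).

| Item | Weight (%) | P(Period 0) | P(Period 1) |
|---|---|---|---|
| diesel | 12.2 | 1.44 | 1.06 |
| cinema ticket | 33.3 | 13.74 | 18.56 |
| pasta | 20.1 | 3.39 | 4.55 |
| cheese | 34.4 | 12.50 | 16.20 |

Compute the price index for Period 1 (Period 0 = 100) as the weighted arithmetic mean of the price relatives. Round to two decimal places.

diesel: 12.2 × (1.06/1.44) = 12.2 × 0.736111 = 8.9806
cinema ticket: 33.3 × (18.56/13.74) = 33.3 × 1.350801 = 44.9817
pasta: 20.1 × (4.55/3.39) = 20.1 × 1.342183 = 26.9779
cheese: 34.4 × (16.20/12.50) = 34.4 × 1.296000 = 44.5824
Index = Σ wᵢ·(p₁ᵢ/p₀ᵢ) = 8.9806 + 44.9817 + 26.9779 + 44.5824 = 125.5225

125.52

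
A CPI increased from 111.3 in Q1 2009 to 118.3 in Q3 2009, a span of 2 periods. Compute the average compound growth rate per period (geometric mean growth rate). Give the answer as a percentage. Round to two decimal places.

3.10%

Growth factor = (118.3/111.3)^(1/2) = (1.062893)^(1/2) = 1.030967
Growth rate = 1.030967 − 1 = 0.030967 = 3.0967%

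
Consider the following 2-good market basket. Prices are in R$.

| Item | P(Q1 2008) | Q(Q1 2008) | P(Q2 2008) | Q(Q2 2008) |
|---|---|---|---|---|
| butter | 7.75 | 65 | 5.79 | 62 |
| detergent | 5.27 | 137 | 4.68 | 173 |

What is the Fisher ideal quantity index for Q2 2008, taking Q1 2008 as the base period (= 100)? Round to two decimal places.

Laspeyres component (base-period weights):
ΣP(Q1 2008)Q(Q2 2008) = 7.75×62 + 5.27×173 = 480.5 + 911.71 = 1392.21
ΣP(Q1 2008)Q(Q1 2008) = 7.75×65 + 5.27×137 = 503.75 + 721.99 = 1225.74
L = 1392.21 / 1225.74 × 100 = 113.5812
Paasche component (current-period weights):
ΣP(Q2 2008)Q(Q2 2008) = 5.79×62 + 4.68×173 = 358.98 + 809.64 = 1168.62
ΣP(Q2 2008)Q(Q1 2008) = 5.79×65 + 4.68×137 = 376.35 + 641.16 = 1017.51
P = 1168.62 / 1017.51 × 100 = 114.8510
Fisher = √(L × P) = √(113.5812 × 114.8510) = 114.2143

114.21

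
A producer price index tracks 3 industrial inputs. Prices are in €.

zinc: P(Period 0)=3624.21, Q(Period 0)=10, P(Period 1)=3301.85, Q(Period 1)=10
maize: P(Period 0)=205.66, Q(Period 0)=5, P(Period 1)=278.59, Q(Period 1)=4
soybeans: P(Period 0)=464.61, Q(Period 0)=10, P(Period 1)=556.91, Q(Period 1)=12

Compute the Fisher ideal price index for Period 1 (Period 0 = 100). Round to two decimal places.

95.55

Laspeyres component (base-period weights):
ΣP(Period 1)Q(Period 0) = 3301.85×10 + 278.59×5 + 556.91×10 = 33018.5 + 1392.95 + 5569.1 = 39980.55
ΣP(Period 0)Q(Period 0) = 3624.21×10 + 205.66×5 + 464.61×10 = 36242.1 + 1028.3 + 4646.1 = 41916.5
L = 39980.55 / 41916.5 × 100 = 95.3814
Paasche component (current-period weights):
ΣP(Period 1)Q(Period 1) = 3301.85×10 + 278.59×4 + 556.91×12 = 33018.5 + 1114.36 + 6682.92 = 40815.78
ΣP(Period 0)Q(Period 1) = 3624.21×10 + 205.66×4 + 464.61×12 = 36242.1 + 822.64 + 5575.32 = 42640.06
P = 40815.78 / 42640.06 × 100 = 95.7217
Fisher = √(L × P) = √(95.3814 × 95.7217) = 95.5514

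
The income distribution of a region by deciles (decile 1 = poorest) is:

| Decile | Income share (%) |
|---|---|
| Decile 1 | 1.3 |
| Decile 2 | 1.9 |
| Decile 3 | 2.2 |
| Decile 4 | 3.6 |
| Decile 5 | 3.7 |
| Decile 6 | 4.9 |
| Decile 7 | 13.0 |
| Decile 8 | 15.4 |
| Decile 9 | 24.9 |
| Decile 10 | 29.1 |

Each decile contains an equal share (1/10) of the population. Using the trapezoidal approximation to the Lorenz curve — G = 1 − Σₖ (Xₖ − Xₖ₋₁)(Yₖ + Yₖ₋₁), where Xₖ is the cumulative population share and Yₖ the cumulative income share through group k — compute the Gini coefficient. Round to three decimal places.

0.507

Cumulative income shares Yₖ: 0.0130, 0.0320, 0.0540, 0.0900, 0.1270, 0.1760, 0.3060, 0.4600, 0.7090, 1.0000
Σ (Xₖ−Xₖ₋₁)(Yₖ+Yₖ₋₁) = (1/10)(0.0130+0.0000) + (1/10)(0.0320+0.0130) + (1/10)(0.0540+0.0320) + (1/10)(0.0900+0.0540) + (1/10)(0.1270+0.0900) + (1/10)(0.1760+0.1270) + (1/10)(0.3060+0.1760) + (1/10)(0.4600+0.3060) + (1/10)(0.7090+0.4600) + (1/10)(1.0000+0.7090)
  = 0.0013 + 0.0045 + 0.0086 + 0.0144 + 0.0217 + 0.0303 + 0.0482 + 0.0766 + 0.1169 + 0.1709 = 0.4934
G = 1 − 0.4934 = 0.5066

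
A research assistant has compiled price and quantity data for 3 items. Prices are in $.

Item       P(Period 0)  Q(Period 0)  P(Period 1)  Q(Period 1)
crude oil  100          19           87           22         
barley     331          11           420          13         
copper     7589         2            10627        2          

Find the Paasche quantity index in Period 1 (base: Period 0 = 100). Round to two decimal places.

Paasche quantity index uses current-period prices as weights.
ΣP(Period 1)·Q(Period 1) = 87×22 + 420×13 + 10627×2 = 1914 + 5460 + 21254 = 28628
ΣP(Period 1)·Q(Period 0) = 87×19 + 420×11 + 10627×2 = 1653 + 4620 + 21254 = 27527
Index = 28628 / 27527 × 100 = 103.9997

104.00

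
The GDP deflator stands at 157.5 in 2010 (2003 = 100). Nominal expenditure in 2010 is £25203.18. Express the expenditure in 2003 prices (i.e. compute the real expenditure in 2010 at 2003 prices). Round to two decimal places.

16002.02

Real = Nominal ÷ (Index/100) = 25203.18 ÷ (157.5/100)
     = 25203.18 ÷ 1.575 = 16002.0190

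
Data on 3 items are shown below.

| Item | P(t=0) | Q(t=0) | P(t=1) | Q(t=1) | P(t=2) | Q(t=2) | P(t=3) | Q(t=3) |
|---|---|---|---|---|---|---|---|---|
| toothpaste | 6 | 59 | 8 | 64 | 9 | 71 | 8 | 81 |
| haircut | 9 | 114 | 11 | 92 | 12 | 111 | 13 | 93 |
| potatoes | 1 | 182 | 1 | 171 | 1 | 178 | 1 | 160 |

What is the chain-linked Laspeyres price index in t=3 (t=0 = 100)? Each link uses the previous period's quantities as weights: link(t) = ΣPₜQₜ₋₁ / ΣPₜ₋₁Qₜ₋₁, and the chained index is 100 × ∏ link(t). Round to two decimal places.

Link t=0→t=1:
ΣP(t=1)Q(t=0) = 8×59 + 11×114 + 1×182 = 472 + 1254 + 182 = 1908
ΣP(t=0)Q(t=0) = 6×59 + 9×114 + 1×182 = 354 + 1026 + 182 = 1562
link = 1908/1562 = 1.221511
Link t=1→t=2:
ΣP(t=2)Q(t=1) = 9×64 + 12×92 + 1×171 = 576 + 1104 + 171 = 1851
ΣP(t=1)Q(t=1) = 8×64 + 11×92 + 1×171 = 512 + 1012 + 171 = 1695
link = 1851/1695 = 1.092035
Link t=2→t=3:
ΣP(t=3)Q(t=2) = 8×71 + 13×111 + 1×178 = 568 + 1443 + 178 = 2189
ΣP(t=2)Q(t=2) = 9×71 + 12×111 + 1×178 = 639 + 1332 + 178 = 2149
link = 2189/2149 = 1.018613
Chained index = 100 × 1.221511 × 1.092035 × 1.018613 = 135.8762

135.88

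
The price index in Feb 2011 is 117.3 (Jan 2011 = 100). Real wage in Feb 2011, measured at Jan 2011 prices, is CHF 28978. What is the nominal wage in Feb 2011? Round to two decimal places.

33991.19

Nominal = Real × (Index/100) = 28978 × (117.3/100)
        = 28978 × 1.173 = 33991.1940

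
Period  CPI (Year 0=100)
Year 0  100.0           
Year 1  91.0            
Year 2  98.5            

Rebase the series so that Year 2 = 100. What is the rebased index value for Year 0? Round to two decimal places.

101.52

Rebased(Year 0) = 100.0 / 98.5 × 100 = 101.5228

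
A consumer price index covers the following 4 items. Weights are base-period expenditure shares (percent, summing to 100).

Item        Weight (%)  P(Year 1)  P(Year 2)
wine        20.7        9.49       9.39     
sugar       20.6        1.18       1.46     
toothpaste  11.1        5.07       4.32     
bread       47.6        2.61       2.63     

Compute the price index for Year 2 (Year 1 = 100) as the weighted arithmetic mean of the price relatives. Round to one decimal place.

wine: 20.7 × (9.39/9.49) = 20.7 × 0.989463 = 20.4819
sugar: 20.6 × (1.46/1.18) = 20.6 × 1.237288 = 25.4881
toothpaste: 11.1 × (4.32/5.07) = 11.1 × 0.852071 = 9.4580
bread: 47.6 × (2.63/2.61) = 47.6 × 1.007663 = 47.9648
Index = Σ wᵢ·(p₁ᵢ/p₀ᵢ) = 20.4819 + 25.4881 + 9.4580 + 47.9648 = 103.3928

103.4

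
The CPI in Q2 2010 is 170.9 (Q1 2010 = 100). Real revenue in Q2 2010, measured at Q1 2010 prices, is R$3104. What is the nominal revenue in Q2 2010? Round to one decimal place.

5304.7

Nominal = Real × (Index/100) = 3104 × (170.9/100)
        = 3104 × 1.709 = 5304.7360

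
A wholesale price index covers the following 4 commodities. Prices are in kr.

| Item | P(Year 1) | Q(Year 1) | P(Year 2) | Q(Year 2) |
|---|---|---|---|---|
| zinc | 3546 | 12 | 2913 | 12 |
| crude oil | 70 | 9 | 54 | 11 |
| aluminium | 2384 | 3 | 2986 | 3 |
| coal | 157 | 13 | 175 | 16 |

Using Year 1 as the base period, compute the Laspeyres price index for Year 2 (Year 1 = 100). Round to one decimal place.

Laspeyres price index uses base-period quantities as weights.
ΣP(Year 2)·Q(Year 1) = 2913×12 + 54×9 + 2986×3 + 175×13 = 34956 + 486 + 8958 + 2275 = 46675
ΣP(Year 1)·Q(Year 1) = 3546×12 + 70×9 + 2384×3 + 157×13 = 42552 + 630 + 7152 + 2041 = 52375
Index = 46675 / 52375 × 100 = 89.1169

89.1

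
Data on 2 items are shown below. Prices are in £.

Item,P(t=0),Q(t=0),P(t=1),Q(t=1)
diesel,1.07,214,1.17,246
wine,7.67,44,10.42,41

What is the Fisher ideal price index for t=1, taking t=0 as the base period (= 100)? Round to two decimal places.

124.46

Laspeyres component (base-period weights):
ΣP(t=1)Q(t=0) = 1.17×214 + 10.42×44 = 250.38 + 458.48 = 708.86
ΣP(t=0)Q(t=0) = 1.07×214 + 7.67×44 = 228.98 + 337.48 = 566.46
L = 708.86 / 566.46 × 100 = 125.1386
Paasche component (current-period weights):
ΣP(t=1)Q(t=1) = 1.17×246 + 10.42×41 = 287.82 + 427.22 = 715.04
ΣP(t=0)Q(t=1) = 1.07×246 + 7.67×41 = 263.22 + 314.47 = 577.69
P = 715.04 / 577.69 × 100 = 123.7757
Fisher = √(L × P) = √(125.1386 × 123.7757) = 124.4553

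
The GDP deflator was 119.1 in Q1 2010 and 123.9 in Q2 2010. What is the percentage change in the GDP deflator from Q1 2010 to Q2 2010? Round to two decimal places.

Change = (123.9 − 119.1) / 119.1 × 100
       = 4.8 / 119.1 × 100 = 4.0302%

4.03%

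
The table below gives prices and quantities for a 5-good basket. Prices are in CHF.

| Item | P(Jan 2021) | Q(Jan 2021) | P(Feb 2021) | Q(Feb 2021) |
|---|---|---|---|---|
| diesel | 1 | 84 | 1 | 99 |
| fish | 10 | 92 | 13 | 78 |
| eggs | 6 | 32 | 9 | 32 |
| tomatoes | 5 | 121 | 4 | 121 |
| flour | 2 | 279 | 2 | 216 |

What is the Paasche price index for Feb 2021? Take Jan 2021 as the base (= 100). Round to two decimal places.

109.91

Paasche price index uses current-period quantities as weights.
ΣP(Feb 2021)·Q(Feb 2021) = 1×99 + 13×78 + 9×32 + 4×121 + 2×216 = 99 + 1014 + 288 + 484 + 432 = 2317
ΣP(Jan 2021)·Q(Feb 2021) = 1×99 + 10×78 + 6×32 + 5×121 + 2×216 = 99 + 780 + 192 + 605 + 432 = 2108
Index = 2317 / 2108 × 100 = 109.9146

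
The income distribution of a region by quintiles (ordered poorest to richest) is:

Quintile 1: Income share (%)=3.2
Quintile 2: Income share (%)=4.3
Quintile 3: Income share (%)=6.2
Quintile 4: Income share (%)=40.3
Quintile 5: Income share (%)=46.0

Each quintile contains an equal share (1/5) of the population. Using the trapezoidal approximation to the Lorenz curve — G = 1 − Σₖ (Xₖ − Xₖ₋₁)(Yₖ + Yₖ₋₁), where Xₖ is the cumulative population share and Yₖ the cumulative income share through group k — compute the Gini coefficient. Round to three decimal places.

Cumulative income shares Yₖ: 0.0320, 0.0750, 0.1370, 0.5400, 1.0000
Σ (Xₖ−Xₖ₋₁)(Yₖ+Yₖ₋₁) = (1/5)(0.0320+0.0000) + (1/5)(0.0750+0.0320) + (1/5)(0.1370+0.0750) + (1/5)(0.5400+0.1370) + (1/5)(1.0000+0.5400)
  = 0.0064 + 0.0214 + 0.0424 + 0.1354 + 0.3080 = 0.5136
G = 1 − 0.5136 = 0.4864

0.486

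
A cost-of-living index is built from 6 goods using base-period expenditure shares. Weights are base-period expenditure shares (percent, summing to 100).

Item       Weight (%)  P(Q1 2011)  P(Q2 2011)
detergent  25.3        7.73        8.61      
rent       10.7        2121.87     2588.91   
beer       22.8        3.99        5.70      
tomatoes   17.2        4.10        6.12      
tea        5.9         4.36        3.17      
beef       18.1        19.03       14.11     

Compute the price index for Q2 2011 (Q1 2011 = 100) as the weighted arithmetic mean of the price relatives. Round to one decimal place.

detergent: 25.3 × (8.61/7.73) = 25.3 × 1.113842 = 28.1802
rent: 10.7 × (2588.91/2121.87) = 10.7 × 1.220108 = 13.0552
beer: 22.8 × (5.70/3.99) = 22.8 × 1.428571 = 32.5714
tomatoes: 17.2 × (6.12/4.10) = 17.2 × 1.492683 = 25.6741
tea: 5.9 × (3.17/4.36) = 5.9 × 0.727064 = 4.2897
beef: 18.1 × (14.11/19.03) = 18.1 × 0.741461 = 13.4204
Index = Σ wᵢ·(p₁ᵢ/p₀ᵢ) = 28.1802 + 13.0552 + 32.5714 + 25.6741 + 4.2897 + 13.4204 = 117.1911

117.2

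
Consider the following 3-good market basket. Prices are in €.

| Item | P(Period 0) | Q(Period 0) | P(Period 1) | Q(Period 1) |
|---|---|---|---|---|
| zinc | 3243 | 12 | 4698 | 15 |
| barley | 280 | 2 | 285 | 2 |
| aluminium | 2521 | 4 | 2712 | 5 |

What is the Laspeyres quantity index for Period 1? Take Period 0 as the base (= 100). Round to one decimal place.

124.7

Laspeyres quantity index uses base-period prices as weights.
ΣP(Period 0)·Q(Period 1) = 3243×15 + 280×2 + 2521×5 = 48645 + 560 + 12605 = 61810
ΣP(Period 0)·Q(Period 0) = 3243×12 + 280×2 + 2521×4 = 38916 + 560 + 10084 = 49560
Index = 61810 / 49560 × 100 = 124.7175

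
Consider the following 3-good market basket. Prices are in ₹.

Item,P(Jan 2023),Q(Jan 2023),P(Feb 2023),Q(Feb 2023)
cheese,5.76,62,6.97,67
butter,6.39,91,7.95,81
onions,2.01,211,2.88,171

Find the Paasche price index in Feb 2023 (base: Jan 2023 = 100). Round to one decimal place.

Paasche price index uses current-period quantities as weights.
ΣP(Feb 2023)·Q(Feb 2023) = 6.97×67 + 7.95×81 + 2.88×171 = 466.99 + 643.95 + 492.48 = 1603.42
ΣP(Jan 2023)·Q(Feb 2023) = 5.76×67 + 6.39×81 + 2.01×171 = 385.92 + 517.59 + 343.71 = 1247.22
Index = 1603.42 / 1247.22 × 100 = 128.5595

128.6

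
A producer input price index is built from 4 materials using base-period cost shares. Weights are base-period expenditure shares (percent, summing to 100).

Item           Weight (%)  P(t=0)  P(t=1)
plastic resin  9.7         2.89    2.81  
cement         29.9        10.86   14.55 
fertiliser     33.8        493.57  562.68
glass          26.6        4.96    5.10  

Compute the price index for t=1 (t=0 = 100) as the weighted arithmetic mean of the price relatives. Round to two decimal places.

plastic resin: 9.7 × (2.81/2.89) = 9.7 × 0.972318 = 9.4315
cement: 29.9 × (14.55/10.86) = 29.9 × 1.339779 = 40.0594
fertiliser: 33.8 × (562.68/493.57) = 33.8 × 1.140021 = 38.5327
glass: 26.6 × (5.10/4.96) = 26.6 × 1.028226 = 27.3508
Index = Σ wᵢ·(p₁ᵢ/p₀ᵢ) = 9.4315 + 40.0594 + 38.5327 + 27.3508 = 115.3744

115.37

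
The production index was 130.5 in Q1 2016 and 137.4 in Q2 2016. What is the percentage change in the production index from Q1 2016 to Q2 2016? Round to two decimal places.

5.29%

Change = (137.4 − 130.5) / 130.5 × 100
       = 6.9 / 130.5 × 100 = 5.2874%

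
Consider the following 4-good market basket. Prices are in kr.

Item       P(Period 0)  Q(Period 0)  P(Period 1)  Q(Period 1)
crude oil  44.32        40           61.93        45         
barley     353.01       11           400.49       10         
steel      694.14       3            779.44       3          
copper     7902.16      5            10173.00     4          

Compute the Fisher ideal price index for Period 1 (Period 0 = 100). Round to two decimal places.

Laspeyres component (base-period weights):
ΣP(Period 1)Q(Period 0) = 61.93×40 + 400.49×11 + 779.44×3 + 10173.00×5 = 2477.2 + 4405.39 + 2338.32 + 50865 = 60085.91
ΣP(Period 0)Q(Period 0) = 44.32×40 + 353.01×11 + 694.14×3 + 7902.16×5 = 1772.8 + 3883.11 + 2082.42 + 39510.8 = 47249.13
L = 60085.91 / 47249.13 × 100 = 127.1683
Paasche component (current-period weights):
ΣP(Period 1)Q(Period 1) = 61.93×45 + 400.49×10 + 779.44×3 + 10173.00×4 = 2786.85 + 4004.9 + 2338.32 + 40692 = 49822.07
ΣP(Period 0)Q(Period 1) = 44.32×45 + 353.01×10 + 694.14×3 + 7902.16×4 = 1994.4 + 3530.1 + 2082.42 + 31608.64 = 39215.56
P = 49822.07 / 39215.56 × 100 = 127.0467
Fisher = √(L × P) = √(127.1683 × 127.0467) = 127.1075

127.11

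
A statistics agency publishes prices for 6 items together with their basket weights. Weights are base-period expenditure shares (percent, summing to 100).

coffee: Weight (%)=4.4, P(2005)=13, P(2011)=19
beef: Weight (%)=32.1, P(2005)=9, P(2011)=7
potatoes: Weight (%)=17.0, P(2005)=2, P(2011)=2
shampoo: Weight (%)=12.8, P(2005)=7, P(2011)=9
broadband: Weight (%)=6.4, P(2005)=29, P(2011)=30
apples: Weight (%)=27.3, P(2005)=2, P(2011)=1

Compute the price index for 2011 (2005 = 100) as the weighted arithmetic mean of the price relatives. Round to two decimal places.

85.13

coffee: 4.4 × (19/13) = 4.4 × 1.461538 = 6.4308
beef: 32.1 × (7/9) = 32.1 × 0.777778 = 24.9667
potatoes: 17.0 × (2/2) = 17.0 × 1.000000 = 17.0000
shampoo: 12.8 × (9/7) = 12.8 × 1.285714 = 16.4571
broadband: 6.4 × (30/29) = 6.4 × 1.034483 = 6.6207
apples: 27.3 × (1/2) = 27.3 × 0.500000 = 13.6500
Index = Σ wᵢ·(p₁ᵢ/p₀ᵢ) = 6.4308 + 24.9667 + 17.0000 + 16.4571 + 6.6207 + 13.6500 = 85.1253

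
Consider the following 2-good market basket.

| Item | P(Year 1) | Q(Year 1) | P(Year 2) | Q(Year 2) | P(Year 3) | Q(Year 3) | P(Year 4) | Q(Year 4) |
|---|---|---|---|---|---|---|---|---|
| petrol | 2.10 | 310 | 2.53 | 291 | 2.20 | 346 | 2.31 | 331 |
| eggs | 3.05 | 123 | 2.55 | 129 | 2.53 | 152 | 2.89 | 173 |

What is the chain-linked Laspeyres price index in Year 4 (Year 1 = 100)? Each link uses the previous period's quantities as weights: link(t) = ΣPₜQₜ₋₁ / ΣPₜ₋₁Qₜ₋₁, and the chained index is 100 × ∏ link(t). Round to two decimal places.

104.95

Link Year 1→Year 2:
ΣP(Year 2)Q(Year 1) = 2.53×310 + 2.55×123 = 784.3 + 313.65 = 1097.95
ΣP(Year 1)Q(Year 1) = 2.10×310 + 3.05×123 = 651 + 375.15 = 1026.15
link = 1097.95/1026.15 = 1.069970
Link Year 2→Year 3:
ΣP(Year 3)Q(Year 2) = 2.20×291 + 2.53×129 = 640.2 + 326.37 = 966.57
ΣP(Year 2)Q(Year 2) = 2.53×291 + 2.55×129 = 736.23 + 328.95 = 1065.18
link = 966.57/1065.18 = 0.907424
Link Year 3→Year 4:
ΣP(Year 4)Q(Year 3) = 2.31×346 + 2.89×152 = 799.26 + 439.28 = 1238.54
ΣP(Year 3)Q(Year 3) = 2.20×346 + 2.53×152 = 761.2 + 384.56 = 1145.76
link = 1238.54/1145.76 = 1.080977
Chained index = 100 × 1.069970 × 0.907424 × 1.080977 = 104.9539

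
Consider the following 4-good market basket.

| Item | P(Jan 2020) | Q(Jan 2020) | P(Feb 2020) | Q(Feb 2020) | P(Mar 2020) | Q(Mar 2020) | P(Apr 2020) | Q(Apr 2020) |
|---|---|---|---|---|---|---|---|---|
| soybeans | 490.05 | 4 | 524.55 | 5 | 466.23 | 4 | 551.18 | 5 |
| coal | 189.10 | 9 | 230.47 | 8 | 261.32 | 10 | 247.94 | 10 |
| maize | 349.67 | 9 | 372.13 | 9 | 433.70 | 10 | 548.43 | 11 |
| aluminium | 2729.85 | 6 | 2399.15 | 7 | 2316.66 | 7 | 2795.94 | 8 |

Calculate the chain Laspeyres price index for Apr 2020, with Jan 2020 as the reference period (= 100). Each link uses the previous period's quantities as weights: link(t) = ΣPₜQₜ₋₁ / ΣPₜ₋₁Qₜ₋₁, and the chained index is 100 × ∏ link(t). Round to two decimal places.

111.98

Link Jan 2020→Feb 2020:
ΣP(Feb 2020)Q(Jan 2020) = 524.55×4 + 230.47×9 + 372.13×9 + 2399.15×6 = 2098.2 + 2074.23 + 3349.17 + 14394.9 = 21916.5
ΣP(Jan 2020)Q(Jan 2020) = 490.05×4 + 189.10×9 + 349.67×9 + 2729.85×6 = 1960.2 + 1701.9 + 3147.03 + 16379.1 = 23188.23
link = 21916.5/23188.23 = 0.945156
Link Feb 2020→Mar 2020:
ΣP(Mar 2020)Q(Feb 2020) = 466.23×5 + 261.32×8 + 433.70×9 + 2316.66×7 = 2331.15 + 2090.56 + 3903.3 + 16216.62 = 24541.63
ΣP(Feb 2020)Q(Feb 2020) = 524.55×5 + 230.47×8 + 372.13×9 + 2399.15×7 = 2622.75 + 1843.76 + 3349.17 + 16794.05 = 24609.73
link = 24541.63/24609.73 = 0.997233
Link Mar 2020→Apr 2020:
ΣP(Apr 2020)Q(Mar 2020) = 551.18×4 + 247.94×10 + 548.43×10 + 2795.94×7 = 2204.72 + 2479.4 + 5484.3 + 19571.58 = 29740
ΣP(Mar 2020)Q(Mar 2020) = 466.23×4 + 261.32×10 + 433.70×10 + 2316.66×7 = 1864.92 + 2613.2 + 4337 + 16216.62 = 25031.74
link = 29740/25031.74 = 1.188092
Chained index = 100 × 0.945156 × 0.997233 × 1.188092 = 111.9825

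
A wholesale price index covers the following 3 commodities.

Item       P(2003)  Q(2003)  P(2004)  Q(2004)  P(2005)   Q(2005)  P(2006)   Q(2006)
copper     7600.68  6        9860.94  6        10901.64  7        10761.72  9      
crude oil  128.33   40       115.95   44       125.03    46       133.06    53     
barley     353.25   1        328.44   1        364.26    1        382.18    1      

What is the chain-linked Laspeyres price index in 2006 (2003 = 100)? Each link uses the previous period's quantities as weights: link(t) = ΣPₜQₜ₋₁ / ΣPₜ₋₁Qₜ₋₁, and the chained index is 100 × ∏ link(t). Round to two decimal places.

Link 2003→2004:
ΣP(2004)Q(2003) = 9860.94×6 + 115.95×40 + 328.44×1 = 59165.64 + 4638 + 328.44 = 64132.08
ΣP(2003)Q(2003) = 7600.68×6 + 128.33×40 + 353.25×1 = 45604.08 + 5133.2 + 353.25 = 51090.53
link = 64132.08/51090.53 = 1.255264
Link 2004→2005:
ΣP(2005)Q(2004) = 10901.64×6 + 125.03×44 + 364.26×1 = 65409.84 + 5501.32 + 364.26 = 71275.42
ΣP(2004)Q(2004) = 9860.94×6 + 115.95×44 + 328.44×1 = 59165.64 + 5101.8 + 328.44 = 64595.88
link = 71275.42/64595.88 = 1.103405
Link 2005→2006:
ΣP(2006)Q(2005) = 10761.72×7 + 133.06×46 + 382.18×1 = 75332.04 + 6120.76 + 382.18 = 81834.98
ΣP(2005)Q(2005) = 10901.64×7 + 125.03×46 + 364.26×1 = 76311.48 + 5751.38 + 364.26 = 82427.12
link = 81834.98/82427.12 = 0.992816
Chained index = 100 × 1.255264 × 1.103405 × 0.992816 = 137.5114

137.51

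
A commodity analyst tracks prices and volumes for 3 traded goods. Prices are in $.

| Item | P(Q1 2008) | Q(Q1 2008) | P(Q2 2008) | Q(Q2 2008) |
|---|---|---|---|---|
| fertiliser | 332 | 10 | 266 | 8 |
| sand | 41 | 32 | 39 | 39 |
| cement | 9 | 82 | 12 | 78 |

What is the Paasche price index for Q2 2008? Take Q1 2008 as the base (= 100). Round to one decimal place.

Paasche price index uses current-period quantities as weights.
ΣP(Q2 2008)·Q(Q2 2008) = 266×8 + 39×39 + 12×78 = 2128 + 1521 + 936 = 4585
ΣP(Q1 2008)·Q(Q2 2008) = 332×8 + 41×39 + 9×78 = 2656 + 1599 + 702 = 4957
Index = 4585 / 4957 × 100 = 92.4955

92.5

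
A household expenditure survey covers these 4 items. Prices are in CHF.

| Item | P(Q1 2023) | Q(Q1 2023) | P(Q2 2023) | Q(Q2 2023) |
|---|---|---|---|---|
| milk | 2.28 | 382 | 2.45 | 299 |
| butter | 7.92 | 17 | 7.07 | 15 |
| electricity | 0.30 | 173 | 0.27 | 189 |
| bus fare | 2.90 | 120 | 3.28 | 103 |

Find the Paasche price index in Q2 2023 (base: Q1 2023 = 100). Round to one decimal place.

Paasche price index uses current-period quantities as weights.
ΣP(Q2 2023)·Q(Q2 2023) = 2.45×299 + 7.07×15 + 0.27×189 + 3.28×103 = 732.55 + 106.05 + 51.03 + 337.84 = 1227.47
ΣP(Q1 2023)·Q(Q2 2023) = 2.28×299 + 7.92×15 + 0.30×189 + 2.90×103 = 681.72 + 118.8 + 56.7 + 298.7 = 1155.92
Index = 1227.47 / 1155.92 × 100 = 106.1899

106.2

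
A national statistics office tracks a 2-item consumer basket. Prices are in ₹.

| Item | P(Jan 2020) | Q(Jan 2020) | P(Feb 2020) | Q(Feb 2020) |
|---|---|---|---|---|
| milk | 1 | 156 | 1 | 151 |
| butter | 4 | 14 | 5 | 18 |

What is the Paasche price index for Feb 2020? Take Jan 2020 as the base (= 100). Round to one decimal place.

108.1

Paasche price index uses current-period quantities as weights.
ΣP(Feb 2020)·Q(Feb 2020) = 1×151 + 5×18 = 151 + 90 = 241
ΣP(Jan 2020)·Q(Feb 2020) = 1×151 + 4×18 = 151 + 72 = 223
Index = 241 / 223 × 100 = 108.0717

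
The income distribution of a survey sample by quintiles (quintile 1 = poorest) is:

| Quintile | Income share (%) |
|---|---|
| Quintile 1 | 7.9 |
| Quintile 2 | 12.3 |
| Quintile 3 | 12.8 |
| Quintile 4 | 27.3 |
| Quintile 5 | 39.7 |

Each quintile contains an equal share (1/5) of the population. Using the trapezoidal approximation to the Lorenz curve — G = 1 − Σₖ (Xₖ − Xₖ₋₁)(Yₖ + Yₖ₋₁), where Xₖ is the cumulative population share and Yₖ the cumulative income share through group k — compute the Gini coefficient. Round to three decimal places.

0.314

Cumulative income shares Yₖ: 0.0790, 0.2020, 0.3300, 0.6030, 1.0000
Σ (Xₖ−Xₖ₋₁)(Yₖ+Yₖ₋₁) = (1/5)(0.0790+0.0000) + (1/5)(0.2020+0.0790) + (1/5)(0.3300+0.2020) + (1/5)(0.6030+0.3300) + (1/5)(1.0000+0.6030)
  = 0.0158 + 0.0562 + 0.1064 + 0.1866 + 0.3206 = 0.6856
G = 1 − 0.6856 = 0.3144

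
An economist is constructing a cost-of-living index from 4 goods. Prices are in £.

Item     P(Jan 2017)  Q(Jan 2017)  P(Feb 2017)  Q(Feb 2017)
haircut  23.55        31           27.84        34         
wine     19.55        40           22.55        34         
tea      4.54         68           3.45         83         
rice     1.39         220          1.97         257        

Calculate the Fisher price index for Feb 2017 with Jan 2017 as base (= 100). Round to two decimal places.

Laspeyres component (base-period weights):
ΣP(Feb 2017)Q(Jan 2017) = 27.84×31 + 22.55×40 + 3.45×68 + 1.97×220 = 863.04 + 902 + 234.6 + 433.4 = 2433.04
ΣP(Jan 2017)Q(Jan 2017) = 23.55×31 + 19.55×40 + 4.54×68 + 1.39×220 = 730.05 + 782 + 308.72 + 305.8 = 2126.57
L = 2433.04 / 2126.57 × 100 = 114.4115
Paasche component (current-period weights):
ΣP(Feb 2017)Q(Feb 2017) = 27.84×34 + 22.55×34 + 3.45×83 + 1.97×257 = 946.56 + 766.7 + 286.35 + 506.29 = 2505.9
ΣP(Jan 2017)Q(Feb 2017) = 23.55×34 + 19.55×34 + 4.54×83 + 1.39×257 = 800.7 + 664.7 + 376.82 + 357.23 = 2199.45
P = 2505.9 / 2199.45 × 100 = 113.9330
Fisher = √(L × P) = √(114.4115 × 113.9330) = 114.1720

114.17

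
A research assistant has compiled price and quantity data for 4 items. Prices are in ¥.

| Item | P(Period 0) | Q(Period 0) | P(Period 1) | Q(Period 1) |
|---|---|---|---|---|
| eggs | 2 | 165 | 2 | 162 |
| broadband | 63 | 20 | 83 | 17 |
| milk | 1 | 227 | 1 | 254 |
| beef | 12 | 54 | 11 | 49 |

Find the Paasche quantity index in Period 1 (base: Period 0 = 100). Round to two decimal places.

89.93

Paasche quantity index uses current-period prices as weights.
ΣP(Period 1)·Q(Period 1) = 2×162 + 83×17 + 1×254 + 11×49 = 324 + 1411 + 254 + 539 = 2528
ΣP(Period 1)·Q(Period 0) = 2×165 + 83×20 + 1×227 + 11×54 = 330 + 1660 + 227 + 594 = 2811
Index = 2528 / 2811 × 100 = 89.9324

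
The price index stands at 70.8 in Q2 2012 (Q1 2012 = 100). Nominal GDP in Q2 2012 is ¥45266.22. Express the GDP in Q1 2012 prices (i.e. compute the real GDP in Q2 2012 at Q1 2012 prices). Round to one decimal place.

Real = Nominal ÷ (Index/100) = 45266.22 ÷ (70.8/100)
     = 45266.22 ÷ 0.708 = 63935.3390

63935.3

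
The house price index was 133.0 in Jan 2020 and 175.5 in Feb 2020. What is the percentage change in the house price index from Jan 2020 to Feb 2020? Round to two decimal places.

31.95%

Change = (175.5 − 133.0) / 133.0 × 100
       = 42.5 / 133.0 × 100 = 31.9549%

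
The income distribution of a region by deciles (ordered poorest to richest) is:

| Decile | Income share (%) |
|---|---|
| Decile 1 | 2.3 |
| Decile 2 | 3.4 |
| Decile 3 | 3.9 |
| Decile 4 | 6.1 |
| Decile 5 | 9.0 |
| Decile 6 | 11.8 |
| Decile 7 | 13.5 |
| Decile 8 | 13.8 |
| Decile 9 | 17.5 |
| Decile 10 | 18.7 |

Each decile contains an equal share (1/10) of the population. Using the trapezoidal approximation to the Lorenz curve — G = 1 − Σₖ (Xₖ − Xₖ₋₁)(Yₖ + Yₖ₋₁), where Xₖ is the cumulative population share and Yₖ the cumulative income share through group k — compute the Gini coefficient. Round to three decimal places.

0.321

Cumulative income shares Yₖ: 0.0230, 0.0570, 0.0960, 0.1570, 0.2470, 0.3650, 0.5000, 0.6380, 0.8130, 1.0000
Σ (Xₖ−Xₖ₋₁)(Yₖ+Yₖ₋₁) = (1/10)(0.0230+0.0000) + (1/10)(0.0570+0.0230) + (1/10)(0.0960+0.0570) + (1/10)(0.1570+0.0960) + (1/10)(0.2470+0.1570) + (1/10)(0.3650+0.2470) + (1/10)(0.5000+0.3650) + (1/10)(0.6380+0.5000) + (1/10)(0.8130+0.6380) + (1/10)(1.0000+0.8130)
  = 0.0023 + 0.0080 + 0.0153 + 0.0253 + 0.0404 + 0.0612 + 0.0865 + 0.1138 + 0.1451 + 0.1813 = 0.6792
G = 1 − 0.6792 = 0.3208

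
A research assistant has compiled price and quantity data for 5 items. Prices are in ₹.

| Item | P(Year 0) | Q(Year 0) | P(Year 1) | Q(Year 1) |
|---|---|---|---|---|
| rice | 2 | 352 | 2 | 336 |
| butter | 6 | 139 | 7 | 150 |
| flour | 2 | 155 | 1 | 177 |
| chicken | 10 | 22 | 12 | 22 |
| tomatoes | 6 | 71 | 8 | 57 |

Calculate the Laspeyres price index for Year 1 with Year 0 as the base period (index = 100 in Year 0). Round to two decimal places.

Laspeyres price index uses base-period quantities as weights.
ΣP(Year 1)·Q(Year 0) = 2×352 + 7×139 + 1×155 + 12×22 + 8×71 = 704 + 973 + 155 + 264 + 568 = 2664
ΣP(Year 0)·Q(Year 0) = 2×352 + 6×139 + 2×155 + 10×22 + 6×71 = 704 + 834 + 310 + 220 + 426 = 2494
Index = 2664 / 2494 × 100 = 106.8164

106.82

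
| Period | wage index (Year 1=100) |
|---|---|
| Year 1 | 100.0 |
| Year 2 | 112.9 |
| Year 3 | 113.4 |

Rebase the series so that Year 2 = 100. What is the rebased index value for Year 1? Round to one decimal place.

Rebased(Year 1) = 100.0 / 112.9 × 100 = 88.5740

88.6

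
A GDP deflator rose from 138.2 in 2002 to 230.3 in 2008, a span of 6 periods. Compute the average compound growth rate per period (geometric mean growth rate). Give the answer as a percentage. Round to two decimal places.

8.88%

Growth factor = (230.3/138.2)^(1/6) = (1.666425)^(1/6) = 1.088841
Growth rate = 1.088841 − 1 = 0.088841 = 8.8841%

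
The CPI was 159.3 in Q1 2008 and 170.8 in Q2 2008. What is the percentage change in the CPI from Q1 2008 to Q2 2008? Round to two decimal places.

Change = (170.8 − 159.3) / 159.3 × 100
       = 11.5 / 159.3 × 100 = 7.2191%

7.22%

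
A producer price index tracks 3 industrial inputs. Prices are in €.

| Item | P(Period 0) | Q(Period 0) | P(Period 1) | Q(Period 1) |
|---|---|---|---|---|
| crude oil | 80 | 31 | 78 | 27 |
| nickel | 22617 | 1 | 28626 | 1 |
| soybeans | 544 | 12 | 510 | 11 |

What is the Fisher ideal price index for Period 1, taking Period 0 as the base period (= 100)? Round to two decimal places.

117.83

Laspeyres component (base-period weights):
ΣP(Period 1)Q(Period 0) = 78×31 + 28626×1 + 510×12 = 2418 + 28626 + 6120 = 37164
ΣP(Period 0)Q(Period 0) = 80×31 + 22617×1 + 544×12 = 2480 + 22617 + 6528 = 31625
L = 37164 / 31625 × 100 = 117.5146
Paasche component (current-period weights):
ΣP(Period 1)Q(Period 1) = 78×27 + 28626×1 + 510×11 = 2106 + 28626 + 5610 = 36342
ΣP(Period 0)Q(Period 1) = 80×27 + 22617×1 + 544×11 = 2160 + 22617 + 5984 = 30761
P = 36342 / 30761 × 100 = 118.1431
Fisher = √(L × P) = √(117.5146 × 118.1431) = 117.8284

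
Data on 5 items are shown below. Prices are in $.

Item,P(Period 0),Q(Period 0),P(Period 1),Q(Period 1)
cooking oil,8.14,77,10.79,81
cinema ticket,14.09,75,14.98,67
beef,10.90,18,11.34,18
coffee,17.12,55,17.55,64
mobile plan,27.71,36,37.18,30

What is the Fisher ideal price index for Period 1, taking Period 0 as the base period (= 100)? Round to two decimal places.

Laspeyres component (base-period weights):
ΣP(Period 1)Q(Period 0) = 10.79×77 + 14.98×75 + 11.34×18 + 17.55×55 + 37.18×36 = 830.83 + 1123.5 + 204.12 + 965.25 + 1338.48 = 4462.18
ΣP(Period 0)Q(Period 0) = 8.14×77 + 14.09×75 + 10.90×18 + 17.12×55 + 27.71×36 = 626.78 + 1056.75 + 196.2 + 941.6 + 997.56 = 3818.89
L = 4462.18 / 3818.89 × 100 = 116.8449
Paasche component (current-period weights):
ΣP(Period 1)Q(Period 1) = 10.79×81 + 14.98×67 + 11.34×18 + 17.55×64 + 37.18×30 = 873.99 + 1003.66 + 204.12 + 1123.2 + 1115.4 = 4320.37
ΣP(Period 0)Q(Period 1) = 8.14×81 + 14.09×67 + 10.90×18 + 17.12×64 + 27.71×30 = 659.34 + 944.03 + 196.2 + 1095.68 + 831.3 = 3726.55
P = 4320.37 / 3726.55 × 100 = 115.9348
Fisher = √(L × P) = √(116.8449 × 115.9348) = 116.3890

116.39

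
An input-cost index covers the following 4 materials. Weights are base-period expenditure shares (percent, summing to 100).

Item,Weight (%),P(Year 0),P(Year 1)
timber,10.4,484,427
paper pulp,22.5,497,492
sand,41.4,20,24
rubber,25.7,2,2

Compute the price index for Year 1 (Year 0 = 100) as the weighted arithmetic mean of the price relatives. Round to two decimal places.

timber: 10.4 × (427/484) = 10.4 × 0.882231 = 9.1752
paper pulp: 22.5 × (492/497) = 22.5 × 0.989940 = 22.2736
sand: 41.4 × (24/20) = 41.4 × 1.200000 = 49.6800
rubber: 25.7 × (2/2) = 25.7 × 1.000000 = 25.7000
Index = Σ wᵢ·(p₁ᵢ/p₀ᵢ) = 9.1752 + 22.2736 + 49.6800 + 25.7000 = 106.8288

106.83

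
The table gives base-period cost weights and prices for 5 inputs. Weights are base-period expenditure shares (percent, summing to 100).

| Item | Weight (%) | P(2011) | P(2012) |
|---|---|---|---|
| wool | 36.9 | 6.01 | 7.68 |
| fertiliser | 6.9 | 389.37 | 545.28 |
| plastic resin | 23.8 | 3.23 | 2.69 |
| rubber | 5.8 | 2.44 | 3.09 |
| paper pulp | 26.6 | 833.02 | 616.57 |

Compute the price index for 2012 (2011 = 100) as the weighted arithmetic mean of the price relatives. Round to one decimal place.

103.7

wool: 36.9 × (7.68/6.01) = 36.9 × 1.277870 = 47.1534
fertiliser: 6.9 × (545.28/389.37) = 6.9 × 1.400416 = 9.6629
plastic resin: 23.8 × (2.69/3.23) = 23.8 × 0.832817 = 19.8211
rubber: 5.8 × (3.09/2.44) = 5.8 × 1.266393 = 7.3451
paper pulp: 26.6 × (616.57/833.02) = 26.6 × 0.740162 = 19.6883
Index = Σ wᵢ·(p₁ᵢ/p₀ᵢ) = 47.1534 + 9.6629 + 19.8211 + 7.3451 + 19.6883 = 103.6707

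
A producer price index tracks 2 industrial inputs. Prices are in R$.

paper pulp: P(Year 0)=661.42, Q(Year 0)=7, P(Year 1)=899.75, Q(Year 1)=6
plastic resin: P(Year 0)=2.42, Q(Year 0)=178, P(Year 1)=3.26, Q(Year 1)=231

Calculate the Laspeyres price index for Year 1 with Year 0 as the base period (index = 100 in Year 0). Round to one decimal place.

Laspeyres price index uses base-period quantities as weights.
ΣP(Year 1)·Q(Year 0) = 899.75×7 + 3.26×178 = 6298.25 + 580.28 = 6878.53
ΣP(Year 0)·Q(Year 0) = 661.42×7 + 2.42×178 = 4629.94 + 430.76 = 5060.7
Index = 6878.53 / 5060.7 × 100 = 135.9205

135.9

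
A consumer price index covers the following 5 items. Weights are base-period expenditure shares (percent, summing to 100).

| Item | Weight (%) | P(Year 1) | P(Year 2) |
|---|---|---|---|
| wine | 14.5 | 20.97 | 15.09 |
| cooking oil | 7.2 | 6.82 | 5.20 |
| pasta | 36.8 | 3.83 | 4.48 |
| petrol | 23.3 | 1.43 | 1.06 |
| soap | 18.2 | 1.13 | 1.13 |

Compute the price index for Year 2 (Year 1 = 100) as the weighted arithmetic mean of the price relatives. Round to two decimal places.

wine: 14.5 × (15.09/20.97) = 14.5 × 0.719599 = 10.4342
cooking oil: 7.2 × (5.20/6.82) = 7.2 × 0.762463 = 5.4897
pasta: 36.8 × (4.48/3.83) = 36.8 × 1.169713 = 43.0454
petrol: 23.3 × (1.06/1.43) = 23.3 × 0.741259 = 17.2713
soap: 18.2 × (1.13/1.13) = 18.2 × 1.000000 = 18.2000
Index = Σ wᵢ·(p₁ᵢ/p₀ᵢ) = 10.4342 + 5.4897 + 43.0454 + 17.2713 + 18.2000 = 94.4407

94.44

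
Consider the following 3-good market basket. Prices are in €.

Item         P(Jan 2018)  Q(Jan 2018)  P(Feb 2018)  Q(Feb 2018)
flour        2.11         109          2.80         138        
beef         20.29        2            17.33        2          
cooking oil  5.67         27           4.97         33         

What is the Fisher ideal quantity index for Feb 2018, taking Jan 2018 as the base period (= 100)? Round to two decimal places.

122.95

Laspeyres component (base-period weights):
ΣP(Jan 2018)Q(Feb 2018) = 2.11×138 + 20.29×2 + 5.67×33 = 291.18 + 40.58 + 187.11 = 518.87
ΣP(Jan 2018)Q(Jan 2018) = 2.11×109 + 20.29×2 + 5.67×27 = 229.99 + 40.58 + 153.09 = 423.66
L = 518.87 / 423.66 × 100 = 122.4732
Paasche component (current-period weights):
ΣP(Feb 2018)Q(Feb 2018) = 2.80×138 + 17.33×2 + 4.97×33 = 386.4 + 34.66 + 164.01 = 585.07
ΣP(Feb 2018)Q(Jan 2018) = 2.80×109 + 17.33×2 + 4.97×27 = 305.2 + 34.66 + 134.19 = 474.05
P = 585.07 / 474.05 × 100 = 123.4195
Fisher = √(L × P) = √(122.4732 × 123.4195) = 122.9454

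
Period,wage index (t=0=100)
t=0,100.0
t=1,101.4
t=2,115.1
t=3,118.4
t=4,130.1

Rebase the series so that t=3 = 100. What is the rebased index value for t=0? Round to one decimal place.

84.5

Rebased(t=0) = 100.0 / 118.4 × 100 = 84.4595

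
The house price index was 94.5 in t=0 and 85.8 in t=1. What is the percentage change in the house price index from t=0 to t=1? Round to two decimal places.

-9.21%

Change = (85.8 − 94.5) / 94.5 × 100
       = -8.7 / 94.5 × 100 = -9.2063%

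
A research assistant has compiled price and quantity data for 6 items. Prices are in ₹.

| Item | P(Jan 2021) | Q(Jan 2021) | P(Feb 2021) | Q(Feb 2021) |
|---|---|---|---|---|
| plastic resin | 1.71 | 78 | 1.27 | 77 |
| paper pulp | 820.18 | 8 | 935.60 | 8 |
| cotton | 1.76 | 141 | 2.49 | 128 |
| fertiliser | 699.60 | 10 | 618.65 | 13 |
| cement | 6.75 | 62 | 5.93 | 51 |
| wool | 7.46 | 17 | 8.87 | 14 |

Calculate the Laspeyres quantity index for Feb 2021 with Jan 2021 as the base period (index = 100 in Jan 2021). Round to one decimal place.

113.7

Laspeyres quantity index uses base-period prices as weights.
ΣP(Jan 2021)·Q(Feb 2021) = 1.71×77 + 820.18×8 + 1.76×128 + 699.60×13 + 6.75×51 + 7.46×14 = 131.67 + 6561.44 + 225.28 + 9094.8 + 344.25 + 104.44 = 16461.88
ΣP(Jan 2021)·Q(Jan 2021) = 1.71×78 + 820.18×8 + 1.76×141 + 699.60×10 + 6.75×62 + 7.46×17 = 133.38 + 6561.44 + 248.16 + 6996 + 418.5 + 126.82 = 14484.3
Index = 16461.88 / 14484.3 × 100 = 113.6533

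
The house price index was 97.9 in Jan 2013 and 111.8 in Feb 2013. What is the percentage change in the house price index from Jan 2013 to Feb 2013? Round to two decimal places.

Change = (111.8 − 97.9) / 97.9 × 100
       = 13.9 / 97.9 × 100 = 14.1982%

14.20%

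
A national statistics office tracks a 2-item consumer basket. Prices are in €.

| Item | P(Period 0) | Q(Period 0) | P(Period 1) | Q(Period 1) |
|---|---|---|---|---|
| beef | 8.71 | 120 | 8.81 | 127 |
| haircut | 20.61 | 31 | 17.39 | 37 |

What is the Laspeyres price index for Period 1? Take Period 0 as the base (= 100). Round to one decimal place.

Laspeyres price index uses base-period quantities as weights.
ΣP(Period 1)·Q(Period 0) = 8.81×120 + 17.39×31 = 1057.2 + 539.09 = 1596.29
ΣP(Period 0)·Q(Period 0) = 8.71×120 + 20.61×31 = 1045.2 + 638.91 = 1684.11
Index = 1596.29 / 1684.11 × 100 = 94.7854

94.8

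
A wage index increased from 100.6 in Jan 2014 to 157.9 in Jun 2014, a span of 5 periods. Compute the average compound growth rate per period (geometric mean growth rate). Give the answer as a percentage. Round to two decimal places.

9.44%

Growth factor = (157.9/100.6)^(1/5) = (1.569583)^(1/5) = 1.094351
Growth rate = 1.094351 − 1 = 0.094351 = 9.4351%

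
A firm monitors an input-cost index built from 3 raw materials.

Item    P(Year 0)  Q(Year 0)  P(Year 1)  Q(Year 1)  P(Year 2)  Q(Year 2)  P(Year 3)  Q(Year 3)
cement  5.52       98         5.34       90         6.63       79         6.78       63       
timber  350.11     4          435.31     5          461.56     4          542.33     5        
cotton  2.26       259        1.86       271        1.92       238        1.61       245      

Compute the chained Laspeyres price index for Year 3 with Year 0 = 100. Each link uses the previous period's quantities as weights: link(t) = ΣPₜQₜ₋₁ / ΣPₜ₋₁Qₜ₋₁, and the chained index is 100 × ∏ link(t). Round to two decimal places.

128.63

Link Year 0→Year 1:
ΣP(Year 1)Q(Year 0) = 5.34×98 + 435.31×4 + 1.86×259 = 523.32 + 1741.24 + 481.74 = 2746.3
ΣP(Year 0)Q(Year 0) = 5.52×98 + 350.11×4 + 2.26×259 = 540.96 + 1400.44 + 585.34 = 2526.74
link = 2746.3/2526.74 = 1.086895
Link Year 1→Year 2:
ΣP(Year 2)Q(Year 1) = 6.63×90 + 461.56×5 + 1.92×271 = 596.7 + 2307.8 + 520.32 = 3424.82
ΣP(Year 1)Q(Year 1) = 5.34×90 + 435.31×5 + 1.86×271 = 480.6 + 2176.55 + 504.06 = 3161.21
link = 3424.82/3161.21 = 1.083389
Link Year 2→Year 3:
ΣP(Year 3)Q(Year 2) = 6.78×79 + 542.33×4 + 1.61×238 = 535.62 + 2169.32 + 383.18 = 3088.12
ΣP(Year 2)Q(Year 2) = 6.63×79 + 461.56×4 + 1.92×238 = 523.77 + 1846.24 + 456.96 = 2826.97
link = 3088.12/2826.97 = 1.092378
Chained index = 100 × 1.086895 × 1.083389 × 1.092378 = 128.6307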